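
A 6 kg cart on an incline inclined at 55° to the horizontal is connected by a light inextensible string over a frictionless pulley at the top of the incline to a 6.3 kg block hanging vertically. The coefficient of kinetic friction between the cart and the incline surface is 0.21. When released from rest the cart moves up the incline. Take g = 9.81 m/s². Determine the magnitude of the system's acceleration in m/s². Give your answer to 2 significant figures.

For the cart on the incline: the weight component along the slope is m₁g sin 55° = 6 × 9.81 × 0.8192 = 48.218 N and the normal force is N = m₁g cos 55° = 33.761 N.
Kinetic friction opposes the cart's motion up the incline: f = μN = 0.21 × 33.761 = 7.090 N acting down the slope.
Newton's second law for the cart (up-slope positive): T − 48.218 − 7.090 = 6 a. For the hanging block (downward positive): 6.3 × 9.81 − T = 6.3 a.
Adding the two equations eliminates T: 6.495 = 12.3 a, so a = 0.5280 m/s².

0.53 m/s²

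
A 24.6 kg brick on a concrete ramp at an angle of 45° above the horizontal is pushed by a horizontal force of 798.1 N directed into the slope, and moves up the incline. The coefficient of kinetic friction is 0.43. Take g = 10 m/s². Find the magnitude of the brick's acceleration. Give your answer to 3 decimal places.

2.965 m/s²

The horizontal push has components F cos 45° = 798.1 × 0.7071 = 564.337 N up the incline and F sin 45° = 798.1 × 0.7071 = 564.337 N pressing into the surface.
The normal force is therefore N = mg cos 45° + F sin 45° = 173.947 + 564.337 = 738.284 N, and kinetic friction down the slope is μN = 0.43 × 738.284 = 317.462 N.
Along the incline: F cos 45° − mg sin 45° − μN = ma, so 564.337 − 173.947 − 317.462 = 24.6 a, giving a = 2.9646 m/s².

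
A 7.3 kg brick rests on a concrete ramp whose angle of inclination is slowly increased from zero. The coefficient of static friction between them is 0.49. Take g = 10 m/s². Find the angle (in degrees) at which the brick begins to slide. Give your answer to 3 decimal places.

At the threshold of sliding, static friction is at its maximum μ_s N and exactly balances the weight component along the incline: mg sin θ = μ_s mg cos θ.
Hence tan θ = μ_s = 0.49, so θ = arctan(0.49) = 26.1049°.

26.105°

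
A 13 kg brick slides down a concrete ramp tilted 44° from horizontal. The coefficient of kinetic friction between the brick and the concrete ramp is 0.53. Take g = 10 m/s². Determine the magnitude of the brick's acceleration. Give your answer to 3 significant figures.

Resolving the weight along the incline: the component pulling the brick down the slope is mg sin 44° = 13 × 10 × 0.6947 = 90.311 N, and the normal force is N = mg cos 44° = 13 × 10 × 0.7193 = 93.509 N.
Kinetic friction acts up the slope with magnitude f = μN = 0.53 × 93.509 = 49.560 N.
Net force along the incline is 90.311 − 49.560 = 40.751 N, so a = 40.751 / 13 = 3.1347 m/s².

3.13 m/s²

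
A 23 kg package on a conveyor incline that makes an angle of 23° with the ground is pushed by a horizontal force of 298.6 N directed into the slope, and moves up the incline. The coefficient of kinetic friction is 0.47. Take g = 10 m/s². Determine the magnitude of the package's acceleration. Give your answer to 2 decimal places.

The horizontal push has components F cos 23° = 298.6 × 0.9205 = 274.861 N up the incline and F sin 23° = 298.6 × 0.3907 = 116.663 N pressing into the surface.
The normal force is therefore N = mg cos 23° + F sin 23° = 211.715 + 116.663 = 328.378 N, and kinetic friction down the slope is μN = 0.47 × 328.378 = 154.338 N.
Along the incline: F cos 23° − mg sin 23° − μN = ma, so 274.861 − 89.861 − 154.338 = 23 a, giving a = 1.3331 m/s².

1.33 m/s²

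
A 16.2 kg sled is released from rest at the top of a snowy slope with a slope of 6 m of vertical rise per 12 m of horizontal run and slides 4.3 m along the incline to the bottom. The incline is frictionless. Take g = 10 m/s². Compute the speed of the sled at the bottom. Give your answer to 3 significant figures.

6.20 m/s

The weight component along the incline is mg sin 26.57° = 72.449 N and the normal force is N = mg cos 26.57° = 144.897 N.
With no friction, a = g sin 26.57° = 4.4721 m/s².
Starting from rest over a distance of 4.3 m, v² = 2aL = 2 × 4.4721 × 4.3 = 38.4601, so v = 6.2016 m/s.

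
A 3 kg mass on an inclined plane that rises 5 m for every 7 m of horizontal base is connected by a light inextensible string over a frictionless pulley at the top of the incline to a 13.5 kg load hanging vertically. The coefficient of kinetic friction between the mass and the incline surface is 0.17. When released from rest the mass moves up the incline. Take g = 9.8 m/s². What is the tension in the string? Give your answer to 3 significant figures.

For the mass on the incline: the weight component along the slope is m₁g sin 35.54° = 3 × 9.8 × 0.5812 = 17.087 N and the normal force is N = m₁g cos 35.54° = 23.924 N.
Kinetic friction opposes the mass's motion up the incline: f = μN = 0.17 × 23.924 = 4.067 N acting down the slope.
Newton's second law for the mass (up-slope positive): T − 17.087 − 4.067 = 3 a. For the hanging load (downward positive): 13.5 × 9.8 − T = 13.5 a.
Adding the two equations eliminates T: 111.146 = 16.5 a, so a = 6.7361 m/s².
Then from the hanging load's equation, T = 13.5 × (9.8 − 6.7361) = 41.363 N.

41.4 N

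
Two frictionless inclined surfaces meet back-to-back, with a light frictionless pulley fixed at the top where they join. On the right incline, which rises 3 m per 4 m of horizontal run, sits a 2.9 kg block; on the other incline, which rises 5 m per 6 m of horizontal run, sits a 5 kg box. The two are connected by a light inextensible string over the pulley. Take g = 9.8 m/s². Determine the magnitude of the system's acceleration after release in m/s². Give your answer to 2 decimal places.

Resolve each weight along its own incline: the 2.9 kg mass has component 2.9 × 9.8 × sin 36.87° = 17.052 N down its slope, and the 5 kg mass has 5 × 9.8 × sin 39.81° = 31.369 N down its slope.
The 5 kg side's 31.369 N exceeds the other side's 17.052 N, so that mass slides down and the 2.9 kg mass slides up. Taking that direction as positive, Newton's second law for the whole system gives 31.369 − 17.052 = (2.9 + 5) a, so a = 14.317 / 7.9 = 1.8123 m/s².

1.81 m/s²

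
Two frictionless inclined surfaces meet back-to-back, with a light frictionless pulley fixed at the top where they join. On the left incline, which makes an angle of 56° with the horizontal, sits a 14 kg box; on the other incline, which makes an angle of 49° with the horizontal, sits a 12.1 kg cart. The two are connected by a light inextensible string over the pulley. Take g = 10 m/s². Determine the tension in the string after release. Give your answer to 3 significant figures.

Resolve each weight along its own incline: the 14 kg mass has component 14 × 10 × sin 56° = 116.065 N down its slope, and the 12.1 kg mass has 12.1 × 10 × sin 49° = 91.320 N down its slope.
The 14 kg side's 116.065 N exceeds the other side's 91.320 N, so that mass slides down and the 12.1 kg mass slides up. Taking that direction as positive, Newton's second law for the whole system gives 116.065 − 91.320 = (14 + 12.1) a, so a = 24.745 / 26.1 = 0.9481 m/s².
For the 12.1 kg mass (up-slope positive): T − 91.320 = 12.1 × 0.9481, so T = 102.792 N.

103 N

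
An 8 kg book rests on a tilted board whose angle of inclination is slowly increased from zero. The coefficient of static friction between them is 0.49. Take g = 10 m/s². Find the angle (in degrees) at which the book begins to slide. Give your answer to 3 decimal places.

26.105°

At the threshold of sliding, static friction is at its maximum μ_s N and exactly balances the weight component along the incline: mg sin θ = μ_s mg cos θ.
Hence tan θ = μ_s = 0.49, so θ = arctan(0.49) = 26.1049°.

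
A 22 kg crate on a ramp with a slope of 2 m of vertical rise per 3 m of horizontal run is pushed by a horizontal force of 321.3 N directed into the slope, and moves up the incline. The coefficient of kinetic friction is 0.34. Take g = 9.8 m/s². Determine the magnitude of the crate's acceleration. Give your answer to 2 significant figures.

1.2 m/s²

The horizontal push has components F cos 33.69° = 321.3 × 0.8321 = 267.354 N up the incline and F sin 33.69° = 321.3 × 0.5547 = 178.225 N pressing into the surface.
The normal force is therefore N = mg cos 33.69° + F sin 33.69° = 179.401 + 178.225 = 357.626 N, and kinetic friction down the slope is μN = 0.34 × 357.626 = 121.593 N.
Along the incline: F cos 33.69° − mg sin 33.69° − μN = ma, so 267.354 − 119.593 − 121.593 = 22 a, giving a = 1.1895 m/s².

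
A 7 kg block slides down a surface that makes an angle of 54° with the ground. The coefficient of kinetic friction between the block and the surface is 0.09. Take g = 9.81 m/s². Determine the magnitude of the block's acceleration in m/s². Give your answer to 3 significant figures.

Resolving the weight along the incline: the component pulling the block down the slope is mg sin 54° = 7 × 9.81 × 0.8090 = 55.554 N, and the normal force is N = mg cos 54° = 7 × 9.81 × 0.5878 = 40.364 N.
Kinetic friction acts up the slope with magnitude f = μN = 0.09 × 40.364 = 3.633 N.
Net force along the incline is 55.554 − 3.633 = 51.921 N, so a = 51.921 / 7 = 7.4173 m/s².

7.42 m/s²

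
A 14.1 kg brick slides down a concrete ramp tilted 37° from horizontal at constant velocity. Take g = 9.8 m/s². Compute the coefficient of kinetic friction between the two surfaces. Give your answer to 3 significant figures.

0.754

At constant velocity the net force along the incline is zero: mg sin 37° = μ mg cos 37°.
So μ = tan 37° = 0.6018 / 0.7986 = 0.7536.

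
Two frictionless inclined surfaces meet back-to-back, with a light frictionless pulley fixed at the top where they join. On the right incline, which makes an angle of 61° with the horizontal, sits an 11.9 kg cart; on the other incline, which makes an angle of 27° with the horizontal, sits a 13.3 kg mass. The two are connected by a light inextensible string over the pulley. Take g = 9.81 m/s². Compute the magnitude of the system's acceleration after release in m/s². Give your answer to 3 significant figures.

1.70 m/s²

Resolve each weight along its own incline: the 11.9 kg mass has component 11.9 × 9.81 × sin 61° = 102.102 N down its slope, and the 13.3 kg mass has 13.3 × 9.81 × sin 27° = 59.234 N down its slope.
The 11.9 kg side's 102.102 N exceeds the other side's 59.234 N, so that mass slides down and the 13.3 kg mass slides up. Taking that direction as positive, Newton's second law for the whole system gives 102.102 − 59.234 = (11.9 + 13.3) a, so a = 42.868 / 25.2 = 1.7011 m/s².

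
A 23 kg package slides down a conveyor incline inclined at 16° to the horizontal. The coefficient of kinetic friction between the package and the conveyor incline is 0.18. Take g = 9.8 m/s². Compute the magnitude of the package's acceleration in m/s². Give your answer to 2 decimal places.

1.01 m/s²

Resolving the weight along the incline: the component pulling the package down the slope is mg sin 16° = 23 × 9.8 × 0.2756 = 62.120 N, and the normal force is N = mg cos 16° = 23 × 9.8 × 0.9613 = 216.677 N.
Kinetic friction acts up the slope with magnitude f = μN = 0.18 × 216.677 = 39.002 N.
Net force along the incline is 62.120 − 39.002 = 23.118 N, so a = 23.118 / 23 = 1.0051 m/s².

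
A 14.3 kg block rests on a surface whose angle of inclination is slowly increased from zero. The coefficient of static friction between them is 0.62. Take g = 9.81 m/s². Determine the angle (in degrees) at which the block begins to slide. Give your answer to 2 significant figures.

At the threshold of sliding, static friction is at its maximum μ_s N and exactly balances the weight component along the incline: mg sin θ = μ_s mg cos θ.
Hence tan θ = μ_s = 0.62, so θ = arctan(0.62) = 31.7989°.

32°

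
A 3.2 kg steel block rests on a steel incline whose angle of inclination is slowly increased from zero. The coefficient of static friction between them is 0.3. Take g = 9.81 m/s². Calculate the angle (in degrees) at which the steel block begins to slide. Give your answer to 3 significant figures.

16.7°

At the threshold of sliding, static friction is at its maximum μ_s N and exactly balances the weight component along the incline: mg sin θ = μ_s mg cos θ.
Hence tan θ = μ_s = 0.3, so θ = arctan(0.3) = 16.6992°.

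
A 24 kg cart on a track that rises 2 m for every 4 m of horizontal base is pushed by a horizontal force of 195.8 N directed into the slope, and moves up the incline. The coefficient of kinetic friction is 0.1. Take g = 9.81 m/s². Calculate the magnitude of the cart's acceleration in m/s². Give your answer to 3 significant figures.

The horizontal push has components F cos 26.57° = 195.8 × 0.8944 = 175.124 N up the incline and F sin 26.57° = 195.8 × 0.4472 = 87.562 N pressing into the surface.
The normal force is therefore N = mg cos 26.57° + F sin 26.57° = 210.578 + 87.562 = 298.140 N, and kinetic friction down the slope is μN = 0.1 × 298.140 = 29.814 N.
Along the incline: F cos 26.57° − mg sin 26.57° − μN = ma, so 175.124 − 105.289 − 29.814 = 24 a, giving a = 1.6675 m/s².

1.67 m/s²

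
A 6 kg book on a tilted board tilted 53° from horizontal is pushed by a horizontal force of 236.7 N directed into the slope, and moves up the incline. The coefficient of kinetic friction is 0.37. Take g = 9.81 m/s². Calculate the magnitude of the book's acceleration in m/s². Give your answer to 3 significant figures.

2.07 m/s²

The horizontal push has components F cos 53° = 236.7 × 0.6018 = 142.446 N up the incline and F sin 53° = 236.7 × 0.7986 = 189.029 N pressing into the surface.
The normal force is therefore N = mg cos 53° + F sin 53° = 35.422 + 189.029 = 224.451 N, and kinetic friction down the slope is μN = 0.37 × 224.451 = 83.047 N.
Along the incline: F cos 53° − mg sin 53° − μN = ma, so 142.446 − 47.006 − 83.047 = 6 a, giving a = 2.0655 m/s².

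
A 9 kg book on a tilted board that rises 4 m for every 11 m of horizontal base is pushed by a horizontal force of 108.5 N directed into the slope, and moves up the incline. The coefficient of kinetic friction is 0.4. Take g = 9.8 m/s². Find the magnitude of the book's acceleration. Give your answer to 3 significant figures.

The horizontal push has components F cos 19.98° = 108.5 × 0.9398 = 101.968 N up the incline and F sin 19.98° = 108.5 × 0.3417 = 37.074 N pressing into the surface.
The normal force is therefore N = mg cos 19.98° + F sin 19.98° = 82.890 + 37.074 = 119.964 N, and kinetic friction down the slope is μN = 0.4 × 119.964 = 47.986 N.
Along the incline: F cos 19.98° − mg sin 19.98° − μN = ma, so 101.968 − 30.138 − 47.986 = 9 a, giving a = 2.6493 m/s².

2.65 m/s²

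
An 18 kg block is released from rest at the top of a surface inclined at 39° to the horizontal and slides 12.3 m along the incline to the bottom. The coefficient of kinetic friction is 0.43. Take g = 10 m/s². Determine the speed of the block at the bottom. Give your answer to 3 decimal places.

8.521 m/s

The weight component along the incline is mg sin 39° = 113.278 N and the normal force is N = mg cos 39° = 139.886 N.
Friction up the slope is f = μN = 0.43 × 139.886 = 60.151 N, so the net downslope force is 113.278 − 60.151 = 53.127 N and a = 53.127 / 18 = 2.9515 m/s².
Starting from rest over a distance of 12.3 m, v² = 2aL = 2 × 2.9515 × 12.3 = 72.6069, so v = 8.5210 m/s.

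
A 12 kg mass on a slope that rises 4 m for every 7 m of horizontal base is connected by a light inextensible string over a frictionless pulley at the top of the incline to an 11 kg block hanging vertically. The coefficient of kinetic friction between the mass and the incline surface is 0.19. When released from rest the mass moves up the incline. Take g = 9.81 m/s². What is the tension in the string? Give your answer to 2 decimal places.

For the mass on the incline: the weight component along the slope is m₁g sin 29.74° = 12 × 9.81 × 0.4961 = 58.401 N and the normal force is N = m₁g cos 29.74° = 102.210 N.
Kinetic friction opposes the mass's motion up the incline: f = μN = 0.19 × 102.210 = 19.420 N acting down the slope.
Newton's second law for the mass (up-slope positive): T − 58.401 − 19.420 = 12 a. For the hanging block (downward positive): 11 × 9.81 − T = 11 a.
Adding the two equations eliminates T: 30.089 = 23 a, so a = 1.3082 m/s².
Then from the hanging block's equation, T = 11 × (9.81 − 1.3082) = 93.520 N.

93.52 N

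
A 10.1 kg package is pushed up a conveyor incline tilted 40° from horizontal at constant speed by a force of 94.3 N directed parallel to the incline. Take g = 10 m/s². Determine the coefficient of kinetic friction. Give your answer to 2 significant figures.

At constant speed ΣF = 0 along the incline. The applied 94.3 N acts up the slope; the weight component mg sin 40° = 64.922 N and kinetic friction μN both act down the slope.
So 94.3 = 64.922 + μ × 77.370, giving μ = (94.3 − 64.922) / 77.370 = 0.3797.

0.38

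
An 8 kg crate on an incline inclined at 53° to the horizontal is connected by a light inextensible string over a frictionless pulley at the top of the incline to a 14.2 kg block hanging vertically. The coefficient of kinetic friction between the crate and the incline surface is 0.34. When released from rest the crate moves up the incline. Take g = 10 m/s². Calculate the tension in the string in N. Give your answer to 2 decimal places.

102.51 N

For the crate on the incline: the weight component along the slope is m₁g sin 53° = 8 × 10 × 0.7986 = 63.888 N and the normal force is N = m₁g cos 53° = 48.145 N.
Kinetic friction opposes the crate's motion up the incline: f = μN = 0.34 × 48.145 = 16.369 N acting down the slope.
Newton's second law for the crate (up-slope positive): T − 63.888 − 16.369 = 8 a. For the hanging block (downward positive): 14.2 × 10 − T = 14.2 a.
Adding the two equations eliminates T: 61.743 = 22.2 a, so a = 2.7812 m/s².
Then from the hanging block's equation, T = 14.2 × (10 − 2.7812) = 102.507 N.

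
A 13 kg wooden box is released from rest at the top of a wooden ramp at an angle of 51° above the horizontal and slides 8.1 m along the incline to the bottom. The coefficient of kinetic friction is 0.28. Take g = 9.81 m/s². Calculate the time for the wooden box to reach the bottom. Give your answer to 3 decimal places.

The weight component along the incline is mg sin 51° = 99.109 N and the normal force is N = mg cos 51° = 80.257 N.
Friction up the slope is f = μN = 0.28 × 80.257 = 22.472 N, so the net downslope force is 99.109 − 22.472 = 76.637 N and a = 76.637 / 13 = 5.8952 m/s².
Starting from rest, L = ½at², so t = √(2L/a) = √(2 × 8.1 / 5.8952) = 1.6577 s.

1.658 s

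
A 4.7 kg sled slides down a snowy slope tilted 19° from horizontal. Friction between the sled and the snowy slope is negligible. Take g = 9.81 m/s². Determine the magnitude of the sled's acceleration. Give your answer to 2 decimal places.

Resolving the weight along the incline: the component pulling the sled down the slope is mg sin 19° = 4.7 × 9.81 × 0.3256 = 15.012 N, and the normal force is N = mg cos 19° = 4.7 × 9.81 × 0.9455 = 43.594 N.
With no friction the net force along the incline is 15.012 N, so a = g sin 19° = 15.012 / 4.7 = 3.1940 m/s².

3.19 m/s²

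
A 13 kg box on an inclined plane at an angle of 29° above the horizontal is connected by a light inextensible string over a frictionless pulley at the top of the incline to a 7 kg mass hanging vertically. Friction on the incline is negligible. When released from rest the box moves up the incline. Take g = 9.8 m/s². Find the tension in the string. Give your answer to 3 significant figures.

For the box on the incline: the weight component along the slope is m₁g sin 29° = 13 × 9.8 × 0.4848 = 61.764 N and the normal force is N = m₁g cos 29° = 111.427 N.
Newton's second law for the box (up-slope positive): T − 61.764 = 13 a. For the hanging mass (downward positive): 7 × 9.8 − T = 7 a.
Adding the two equations eliminates T: 6.836 = 20 a, so a = 0.3418 m/s².
Then from the hanging mass's equation, T = 7 × (9.8 − 0.3418) = 66.207 N.

66.2 N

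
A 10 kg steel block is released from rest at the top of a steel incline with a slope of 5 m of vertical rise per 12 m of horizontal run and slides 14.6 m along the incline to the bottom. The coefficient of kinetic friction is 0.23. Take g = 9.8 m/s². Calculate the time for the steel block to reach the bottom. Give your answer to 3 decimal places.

The weight component along the incline is mg sin 22.62° = 37.692 N and the normal force is N = mg cos 22.62° = 90.462 N.
Friction up the slope is f = μN = 0.23 × 90.462 = 20.806 N, so the net downslope force is 37.692 − 20.806 = 16.886 N and a = 16.886 / 10 = 1.6886 m/s².
Starting from rest, L = ½at², so t = √(2L/a) = √(2 × 14.6 / 1.6886) = 4.1584 s.

4.158 s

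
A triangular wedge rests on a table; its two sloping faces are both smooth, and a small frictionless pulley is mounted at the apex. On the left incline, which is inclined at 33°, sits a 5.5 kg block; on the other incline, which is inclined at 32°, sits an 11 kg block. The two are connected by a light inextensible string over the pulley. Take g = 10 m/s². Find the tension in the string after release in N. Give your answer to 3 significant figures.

Resolve each weight along its own incline: the 5.5 kg mass has component 5.5 × 10 × sin 33° = 29.955 N down its slope, and the 11 kg mass has 11 × 10 × sin 32° = 58.291 N down its slope.
The 11 kg side's 58.291 N exceeds the other side's 29.955 N, so that mass slides down and the 5.5 kg mass slides up. Taking that direction as positive, Newton's second law for the whole system gives 58.291 − 29.955 = (5.5 + 11) a, so a = 28.336 / 16.5 = 1.7173 m/s².
For the 5.5 kg mass (up-slope positive): T − 29.955 = 5.5 × 1.7173, so T = 39.400 N.

39.4 N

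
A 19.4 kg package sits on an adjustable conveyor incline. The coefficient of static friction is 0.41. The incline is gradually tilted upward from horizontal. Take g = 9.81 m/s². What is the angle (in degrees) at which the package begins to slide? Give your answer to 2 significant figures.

At the threshold of sliding, static friction is at its maximum μ_s N and exactly balances the weight component along the incline: mg sin θ = μ_s mg cos θ.
Hence tan θ = μ_s = 0.41, so θ = arctan(0.41) = 22.2936°.

22°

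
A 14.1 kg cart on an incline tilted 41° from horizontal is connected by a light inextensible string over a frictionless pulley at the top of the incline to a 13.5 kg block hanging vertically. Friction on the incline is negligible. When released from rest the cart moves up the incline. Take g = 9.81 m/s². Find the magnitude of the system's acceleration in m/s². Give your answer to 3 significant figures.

For the cart on the incline: the weight component along the slope is m₁g sin 41° = 14.1 × 9.81 × 0.6561 = 90.752 N and the normal force is N = m₁g cos 41° = 104.392 N.
Newton's second law for the cart (up-slope positive): T − 90.752 = 14.1 a. For the hanging block (downward positive): 13.5 × 9.81 − T = 13.5 a.
Adding the two equations eliminates T: 41.683 = 27.6 a, so a = 1.5103 m/s².

1.51 m/s²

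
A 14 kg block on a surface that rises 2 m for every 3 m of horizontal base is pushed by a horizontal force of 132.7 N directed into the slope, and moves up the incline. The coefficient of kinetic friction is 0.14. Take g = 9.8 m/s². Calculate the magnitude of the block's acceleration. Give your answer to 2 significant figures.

0.57 m/s²

The horizontal push has components F cos 33.69° = 132.7 × 0.8321 = 110.420 N up the incline and F sin 33.69° = 132.7 × 0.5547 = 73.609 N pressing into the surface.
The normal force is therefore N = mg cos 33.69° + F sin 33.69° = 114.164 + 73.609 = 187.773 N, and kinetic friction down the slope is μN = 0.14 × 187.773 = 26.288 N.
Along the incline: F cos 33.69° − mg sin 33.69° − μN = ma, so 110.420 − 76.105 − 26.288 = 14 a, giving a = 0.5734 m/s².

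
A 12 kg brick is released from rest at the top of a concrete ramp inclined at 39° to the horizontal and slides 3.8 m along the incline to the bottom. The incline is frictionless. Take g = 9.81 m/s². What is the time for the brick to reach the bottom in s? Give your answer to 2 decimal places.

The weight component along the incline is mg sin 39° = 74.084 N and the normal force is N = mg cos 39° = 91.486 N.
With no friction, a = g sin 39° = 6.1736 m/s².
Starting from rest, L = ½at², so t = √(2L/a) = √(2 × 3.8 / 6.1736) = 1.1095 s.

1.11 s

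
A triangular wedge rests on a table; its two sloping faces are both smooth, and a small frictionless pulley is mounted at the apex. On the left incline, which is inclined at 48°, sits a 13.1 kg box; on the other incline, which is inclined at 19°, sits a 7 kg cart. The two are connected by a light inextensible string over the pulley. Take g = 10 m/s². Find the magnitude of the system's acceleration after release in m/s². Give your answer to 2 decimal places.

Resolve each weight along its own incline: the 13.1 kg mass has component 13.1 × 10 × sin 48° = 97.352 N down its slope, and the 7 kg mass has 7 × 10 × sin 19° = 22.790 N down its slope.
The 13.1 kg side's 97.352 N exceeds the other side's 22.790 N, so that mass slides down and the 7 kg mass slides up. Taking that direction as positive, Newton's second law for the whole system gives 97.352 − 22.790 = (13.1 + 7) a, so a = 74.562 / 20.1 = 3.7096 m/s².

3.71 m/s²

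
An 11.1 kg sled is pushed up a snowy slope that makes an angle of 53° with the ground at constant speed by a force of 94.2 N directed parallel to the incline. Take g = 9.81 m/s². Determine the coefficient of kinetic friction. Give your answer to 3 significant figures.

At constant speed ΣF = 0 along the incline. The applied 94.2 N acts up the slope; the weight component mg sin 53° = 86.964 N and kinetic friction μN both act down the slope.
So 94.2 = 86.964 + μ × 65.532, giving μ = (94.2 − 86.964) / 65.532 = 0.1104.

0.110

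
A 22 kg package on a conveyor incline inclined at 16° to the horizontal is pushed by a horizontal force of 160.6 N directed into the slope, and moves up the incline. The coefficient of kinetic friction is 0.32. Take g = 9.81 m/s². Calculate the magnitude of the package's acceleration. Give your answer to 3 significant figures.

0.652 m/s²

The horizontal push has components F cos 16° = 160.6 × 0.9613 = 154.385 N up the incline and F sin 16° = 160.6 × 0.2756 = 44.261 N pressing into the surface.
The normal force is therefore N = mg cos 16° + F sin 16° = 207.468 + 44.261 = 251.729 N, and kinetic friction down the slope is μN = 0.32 × 251.729 = 80.553 N.
Along the incline: F cos 16° − mg sin 16° − μN = ma, so 154.385 − 59.480 − 80.553 = 22 a, giving a = 0.6524 m/s².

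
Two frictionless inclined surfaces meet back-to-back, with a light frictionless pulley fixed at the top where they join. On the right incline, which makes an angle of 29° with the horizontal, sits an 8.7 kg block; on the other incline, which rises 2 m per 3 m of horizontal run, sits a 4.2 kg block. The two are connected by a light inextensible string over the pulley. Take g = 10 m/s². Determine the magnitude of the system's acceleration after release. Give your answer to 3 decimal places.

1.464 m/s²

Resolve each weight along its own incline: the 8.7 kg mass has component 8.7 × 10 × sin 29° = 42.178 N down its slope, and the 4.2 kg mass has 4.2 × 10 × sin 33.69° = 23.297 N down its slope.
The 8.7 kg side's 42.178 N exceeds the other side's 23.297 N, so that mass slides down and the 4.2 kg mass slides up. Taking that direction as positive, Newton's second law for the whole system gives 42.178 − 23.297 = (8.7 + 4.2) a, so a = 18.881 / 12.9 = 1.4636 m/s².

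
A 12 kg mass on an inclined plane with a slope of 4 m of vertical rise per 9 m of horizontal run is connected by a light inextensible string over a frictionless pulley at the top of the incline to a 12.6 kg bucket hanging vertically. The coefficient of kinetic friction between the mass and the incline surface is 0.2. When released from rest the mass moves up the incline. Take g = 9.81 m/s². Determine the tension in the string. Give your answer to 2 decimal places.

For the mass on the incline: the weight component along the slope is m₁g sin 23.96° = 12 × 9.81 × 0.4061 = 47.806 N and the normal force is N = m₁g cos 23.96° = 107.574 N.
Kinetic friction opposes the mass's motion up the incline: f = μN = 0.2 × 107.574 = 21.515 N acting down the slope.
Newton's second law for the mass (up-slope positive): T − 47.806 − 21.515 = 12 a. For the hanging bucket (downward positive): 12.6 × 9.81 − T = 12.6 a.
Adding the two equations eliminates T: 54.285 = 24.6 a, so a = 2.2067 m/s².
Then from the hanging bucket's equation, T = 12.6 × (9.81 − 2.2067) = 95.802 N.

95.80 N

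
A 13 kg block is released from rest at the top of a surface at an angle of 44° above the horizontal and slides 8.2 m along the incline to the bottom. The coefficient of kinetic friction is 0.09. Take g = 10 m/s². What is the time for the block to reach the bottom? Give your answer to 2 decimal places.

1.61 s

The weight component along the incline is mg sin 44° = 90.306 N and the normal force is N = mg cos 44° = 93.514 N.
Friction up the slope is f = μN = 0.09 × 93.514 = 8.416 N, so the net downslope force is 90.306 − 8.416 = 81.890 N and a = 81.890 / 13 = 6.2992 m/s².
Starting from rest, L = ½at², so t = √(2L/a) = √(2 × 8.2 / 6.2992) = 1.6135 s.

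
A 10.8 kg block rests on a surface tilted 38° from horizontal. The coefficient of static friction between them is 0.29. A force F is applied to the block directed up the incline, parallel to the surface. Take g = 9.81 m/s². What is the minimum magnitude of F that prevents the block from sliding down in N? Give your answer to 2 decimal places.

The normal force is N = mg cos 38° = 83.488 N. With F at its minimum the block is on the verge of sliding down, so static friction is at its maximum μ_s N = 0.29 × 83.488 = 24.212 N and acts up the slope.
Equilibrium along the incline: F + μ_s N = mg sin 38°, so F = 65.228 − 24.212 = 41.016 N.

41.02 N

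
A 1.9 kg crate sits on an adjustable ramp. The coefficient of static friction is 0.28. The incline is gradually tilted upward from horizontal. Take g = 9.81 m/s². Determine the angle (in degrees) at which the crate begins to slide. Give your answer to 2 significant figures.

16°

At the threshold of sliding, static friction is at its maximum μ_s N and exactly balances the weight component along the incline: mg sin θ = μ_s mg cos θ.
Hence tan θ = μ_s = 0.28, so θ = arctan(0.28) = 15.6422°.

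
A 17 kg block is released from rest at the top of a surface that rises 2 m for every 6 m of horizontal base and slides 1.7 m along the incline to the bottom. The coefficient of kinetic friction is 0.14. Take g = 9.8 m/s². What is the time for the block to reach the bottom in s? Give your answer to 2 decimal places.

1.38 s

The weight component along the incline is mg sin 18.43° = 52.684 N and the normal force is N = mg cos 18.43° = 158.051 N.
Friction up the slope is f = μN = 0.14 × 158.051 = 22.127 N, so the net downslope force is 52.684 − 22.127 = 30.557 N and a = 30.557 / 17 = 1.7975 m/s².
Starting from rest, L = ½at², so t = √(2L/a) = √(2 × 1.7 / 1.7975) = 1.3753 s.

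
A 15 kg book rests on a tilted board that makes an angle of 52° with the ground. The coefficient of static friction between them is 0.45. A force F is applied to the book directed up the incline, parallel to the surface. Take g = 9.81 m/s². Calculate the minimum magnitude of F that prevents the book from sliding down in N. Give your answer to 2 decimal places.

75.19 N

The normal force is N = mg cos 52° = 90.595 N. With F at its minimum the book is on the verge of sliding down, so static friction is at its maximum μ_s N = 0.45 × 90.595 = 40.768 N and acts up the slope.
Equilibrium along the incline: F + μ_s N = mg sin 52°, so F = 115.956 − 40.768 = 75.188 N.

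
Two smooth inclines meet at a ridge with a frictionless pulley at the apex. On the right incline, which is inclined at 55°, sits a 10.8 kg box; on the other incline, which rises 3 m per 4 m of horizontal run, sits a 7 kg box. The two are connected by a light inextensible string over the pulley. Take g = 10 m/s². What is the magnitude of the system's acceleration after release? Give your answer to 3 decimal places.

2.611 m/s²

Resolve each weight along its own incline: the 10.8 kg mass has component 10.8 × 10 × sin 55° = 88.468 N down its slope, and the 7 kg mass has 7 × 10 × sin 36.87° = 42.000 N down its slope.
The 10.8 kg side's 88.468 N exceeds the other side's 42.000 N, so that mass slides down and the 7 kg mass slides up. Taking that direction as positive, Newton's second law for the whole system gives 88.468 − 42.000 = (10.8 + 7) a, so a = 46.468 / 17.8 = 2.6106 m/s².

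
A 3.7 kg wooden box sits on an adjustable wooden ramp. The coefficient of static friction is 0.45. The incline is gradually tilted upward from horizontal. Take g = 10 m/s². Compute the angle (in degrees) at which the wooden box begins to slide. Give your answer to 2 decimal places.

24.23°

At the threshold of sliding, static friction is at its maximum μ_s N and exactly balances the weight component along the incline: mg sin θ = μ_s mg cos θ.
Hence tan θ = μ_s = 0.45, so θ = arctan(0.45) = 24.2277°.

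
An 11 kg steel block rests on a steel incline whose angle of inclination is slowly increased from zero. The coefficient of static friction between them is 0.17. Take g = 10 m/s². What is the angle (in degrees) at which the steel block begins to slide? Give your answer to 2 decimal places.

9.65°

At the threshold of sliding, static friction is at its maximum μ_s N and exactly balances the weight component along the incline: mg sin θ = μ_s mg cos θ.
Hence tan θ = μ_s = 0.17, so θ = arctan(0.17) = 9.6480°.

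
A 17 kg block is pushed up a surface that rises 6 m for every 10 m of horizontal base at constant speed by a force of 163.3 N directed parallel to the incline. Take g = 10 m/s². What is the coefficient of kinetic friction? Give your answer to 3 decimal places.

At constant speed ΣF = 0 along the incline. The applied 163.3 N acts up the slope; the weight component mg sin 30.96° = 87.464 N and kinetic friction μN both act down the slope.
So 163.3 = 87.464 + μ × 145.774, giving μ = (163.3 − 87.464) / 145.774 = 0.5202.

0.520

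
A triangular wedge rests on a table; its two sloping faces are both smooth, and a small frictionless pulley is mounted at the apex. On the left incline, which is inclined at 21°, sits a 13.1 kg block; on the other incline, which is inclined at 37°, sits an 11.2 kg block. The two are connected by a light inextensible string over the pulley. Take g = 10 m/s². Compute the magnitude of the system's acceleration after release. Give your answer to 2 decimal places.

0.84 m/s²

Resolve each weight along its own incline: the 13.1 kg mass has component 13.1 × 10 × sin 21° = 46.946 N down its slope, and the 11.2 kg mass has 11.2 × 10 × sin 37° = 67.403 N down its slope.
The 11.2 kg side's 67.403 N exceeds the other side's 46.946 N, so that mass slides down and the 13.1 kg mass slides up. Taking that direction as positive, Newton's second law for the whole system gives 67.403 − 46.946 = (13.1 + 11.2) a, so a = 20.457 / 24.3 = 0.8419 m/s².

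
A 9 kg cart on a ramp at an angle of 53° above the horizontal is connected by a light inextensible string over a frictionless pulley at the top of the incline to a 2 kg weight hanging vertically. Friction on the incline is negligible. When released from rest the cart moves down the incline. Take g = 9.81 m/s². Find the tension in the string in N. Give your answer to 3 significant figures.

For the cart on the incline: the weight component along the slope is m₁g sin 53° = 9 × 9.81 × 0.7986 = 70.508 N and the normal force is N = m₁g cos 53° = 53.134 N.
Newton's second law for the cart (down-slope positive): 70.508 − T = 9 a. For the hanging weight (upward positive): T − 2 × 9.81 = 2 a.
Adding the two equations eliminates T: 50.888 = 11 a, so a = 4.6262 m/s².
Then from the hanging weight's equation, T = 2 × (9.81 + 4.6262) = 28.872 N.

28.9 N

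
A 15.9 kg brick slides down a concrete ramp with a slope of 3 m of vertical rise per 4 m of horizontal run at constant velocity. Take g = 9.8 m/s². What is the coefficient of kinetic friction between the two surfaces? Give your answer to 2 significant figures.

0.75

At constant velocity the net force along the incline is zero: mg sin 36.87° = μ mg cos 36.87°.
So μ = tan 36.87° = 0.6000 / 0.8000 = 0.7500.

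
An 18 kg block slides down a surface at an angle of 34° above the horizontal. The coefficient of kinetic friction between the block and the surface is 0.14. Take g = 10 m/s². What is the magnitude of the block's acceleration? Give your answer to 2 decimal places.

4.43 m/s²

Resolving the weight along the incline: the component pulling the block down the slope is mg sin 34° = 18 × 10 × 0.5592 = 100.656 N, and the normal force is N = mg cos 34° = 18 × 10 × 0.8290 = 149.220 N.
Kinetic friction acts up the slope with magnitude f = μN = 0.14 × 149.220 = 20.891 N.
Net force along the incline is 100.656 − 20.891 = 79.765 N, so a = 79.765 / 18 = 4.4314 m/s².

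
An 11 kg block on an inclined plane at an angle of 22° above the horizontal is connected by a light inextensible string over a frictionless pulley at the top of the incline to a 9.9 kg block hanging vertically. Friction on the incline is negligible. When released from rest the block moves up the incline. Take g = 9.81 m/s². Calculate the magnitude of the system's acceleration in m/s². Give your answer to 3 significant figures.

For the block on the incline: the weight component along the slope is m₁g sin 22° = 11 × 9.81 × 0.3746 = 40.423 N and the normal force is N = m₁g cos 22° = 100.052 N.
Newton's second law for the block (up-slope positive): T − 40.423 = 11 a. For the hanging block (downward positive): 9.9 × 9.81 − T = 9.9 a.
Adding the two equations eliminates T: 56.696 = 20.9 a, so a = 2.7127 m/s².

2.71 m/s²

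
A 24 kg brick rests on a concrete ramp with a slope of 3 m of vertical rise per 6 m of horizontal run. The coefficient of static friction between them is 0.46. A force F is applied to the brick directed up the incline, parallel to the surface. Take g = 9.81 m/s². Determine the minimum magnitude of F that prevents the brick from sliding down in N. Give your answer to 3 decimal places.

The normal force is N = mg cos 26.57° = 210.584 N. With F at its minimum the brick is on the verge of sliding down, so static friction is at its maximum μ_s N = 0.46 × 210.584 = 96.869 N and acts up the slope.
Equilibrium along the incline: F + μ_s N = mg sin 26.57°, so F = 105.292 − 96.869 = 8.423 N.

8.423 N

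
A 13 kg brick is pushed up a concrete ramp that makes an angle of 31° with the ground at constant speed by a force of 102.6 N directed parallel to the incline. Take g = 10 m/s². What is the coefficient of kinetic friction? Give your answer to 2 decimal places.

At constant speed ΣF = 0 along the incline. The applied 102.6 N acts up the slope; the weight component mg sin 31° = 66.955 N and kinetic friction μN both act down the slope.
So 102.6 = 66.955 + μ × 111.432, giving μ = (102.6 − 66.955) / 111.432 = 0.3199.

0.32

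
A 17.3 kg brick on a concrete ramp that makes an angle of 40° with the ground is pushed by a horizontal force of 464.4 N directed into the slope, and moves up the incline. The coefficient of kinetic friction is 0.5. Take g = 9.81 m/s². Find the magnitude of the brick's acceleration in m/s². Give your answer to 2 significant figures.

The horizontal push has components F cos 40° = 464.4 × 0.7660 = 355.730 N up the incline and F sin 40° = 464.4 × 0.6428 = 298.516 N pressing into the surface.
The normal force is therefore N = mg cos 40° + F sin 40° = 130.000 + 298.516 = 428.516 N, and kinetic friction down the slope is μN = 0.5 × 428.516 = 214.258 N.
Along the incline: F cos 40° − mg sin 40° − μN = ma, so 355.730 − 109.092 − 214.258 = 17.3 a, giving a = 1.8717 m/s².

1.9 m/s²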